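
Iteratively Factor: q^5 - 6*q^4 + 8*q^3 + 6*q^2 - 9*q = (q - 3)*(q^4 - 3*q^3 - q^2 + 3*q) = (q - 3)^2*(q^3 - q) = q*(q - 3)^2*(q^2 - 1) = q*(q - 3)^2*(q - 1)*(q + 1)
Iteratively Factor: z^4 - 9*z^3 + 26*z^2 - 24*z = (z - 3)*(z^3 - 6*z^2 + 8*z) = (z - 4)*(z - 3)*(z^2 - 2*z) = z*(z - 4)*(z - 3)*(z - 2)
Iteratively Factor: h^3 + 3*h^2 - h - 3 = (h + 1)*(h^2 + 2*h - 3) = (h - 1)*(h + 1)*(h + 3)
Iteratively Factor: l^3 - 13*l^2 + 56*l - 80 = (l - 4)*(l^2 - 9*l + 20) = (l - 5)*(l - 4)*(l - 4)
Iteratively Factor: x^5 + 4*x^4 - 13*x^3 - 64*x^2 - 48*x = (x + 4)*(x^4 - 13*x^2 - 12*x) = x*(x + 4)*(x^3 - 13*x - 12) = x*(x - 4)*(x + 4)*(x^2 + 4*x + 3) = x*(x - 4)*(x + 3)*(x + 4)*(x + 1)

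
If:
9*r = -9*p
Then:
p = -r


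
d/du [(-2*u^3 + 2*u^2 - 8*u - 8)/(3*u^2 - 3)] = 2*(-u^4 + 7*u^2 + 6*u + 4)/(3*(u^4 - 2*u^2 + 1))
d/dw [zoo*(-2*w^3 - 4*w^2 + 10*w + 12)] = zoo*(w^2 + w + 1)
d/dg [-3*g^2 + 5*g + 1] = 5 - 6*g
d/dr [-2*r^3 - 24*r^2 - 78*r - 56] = -6*r^2 - 48*r - 78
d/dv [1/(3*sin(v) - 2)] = -3*cos(v)/(3*sin(v) - 2)^2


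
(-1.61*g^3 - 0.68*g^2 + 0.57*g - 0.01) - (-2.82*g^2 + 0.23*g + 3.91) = -1.61*g^3 + 2.14*g^2 + 0.34*g - 3.92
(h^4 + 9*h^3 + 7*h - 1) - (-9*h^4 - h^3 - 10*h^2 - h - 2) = 10*h^4 + 10*h^3 + 10*h^2 + 8*h + 1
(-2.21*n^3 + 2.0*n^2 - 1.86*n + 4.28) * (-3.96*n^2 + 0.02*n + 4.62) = 8.7516*n^5 - 7.9642*n^4 - 2.8046*n^3 - 7.746*n^2 - 8.5076*n + 19.7736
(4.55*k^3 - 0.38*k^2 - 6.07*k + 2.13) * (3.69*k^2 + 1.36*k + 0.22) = 16.7895*k^5 + 4.7858*k^4 - 21.9141*k^3 - 0.479100000000002*k^2 + 1.5614*k + 0.4686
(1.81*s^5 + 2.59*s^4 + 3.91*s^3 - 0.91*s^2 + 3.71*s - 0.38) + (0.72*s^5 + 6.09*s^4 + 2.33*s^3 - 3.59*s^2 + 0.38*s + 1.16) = 2.53*s^5 + 8.68*s^4 + 6.24*s^3 - 4.5*s^2 + 4.09*s + 0.78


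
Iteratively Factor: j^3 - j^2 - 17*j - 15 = (j - 5)*(j^2 + 4*j + 3) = (j - 5)*(j + 3)*(j + 1)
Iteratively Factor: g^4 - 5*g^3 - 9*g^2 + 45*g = (g - 5)*(g^3 - 9*g) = (g - 5)*(g - 3)*(g^2 + 3*g) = g*(g - 5)*(g - 3)*(g + 3)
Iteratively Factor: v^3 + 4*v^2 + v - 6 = (v - 1)*(v^2 + 5*v + 6) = (v - 1)*(v + 2)*(v + 3)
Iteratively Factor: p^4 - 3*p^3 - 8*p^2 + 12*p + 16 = (p + 2)*(p^3 - 5*p^2 + 2*p + 8) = (p - 4)*(p + 2)*(p^2 - p - 2) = (p - 4)*(p + 1)*(p + 2)*(p - 2)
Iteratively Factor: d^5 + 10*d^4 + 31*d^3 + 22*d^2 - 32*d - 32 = (d + 4)*(d^4 + 6*d^3 + 7*d^2 - 6*d - 8) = (d - 1)*(d + 4)*(d^3 + 7*d^2 + 14*d + 8) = (d - 1)*(d + 2)*(d + 4)*(d^2 + 5*d + 4) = (d - 1)*(d + 2)*(d + 4)^2*(d + 1)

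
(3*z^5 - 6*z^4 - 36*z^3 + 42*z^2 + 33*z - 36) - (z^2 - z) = 3*z^5 - 6*z^4 - 36*z^3 + 41*z^2 + 34*z - 36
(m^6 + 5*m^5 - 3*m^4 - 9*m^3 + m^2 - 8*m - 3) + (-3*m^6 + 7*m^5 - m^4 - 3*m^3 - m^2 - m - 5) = -2*m^6 + 12*m^5 - 4*m^4 - 12*m^3 - 9*m - 8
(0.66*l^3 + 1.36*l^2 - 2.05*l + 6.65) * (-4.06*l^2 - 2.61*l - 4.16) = -2.6796*l^5 - 7.2442*l^4 + 2.0278*l^3 - 27.3061*l^2 - 8.8285*l - 27.664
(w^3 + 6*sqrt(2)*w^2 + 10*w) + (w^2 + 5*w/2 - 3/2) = w^3 + w^2 + 6*sqrt(2)*w^2 + 25*w/2 - 3/2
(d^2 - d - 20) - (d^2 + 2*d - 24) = 4 - 3*d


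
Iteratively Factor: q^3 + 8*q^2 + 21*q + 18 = (q + 3)*(q^2 + 5*q + 6) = (q + 2)*(q + 3)*(q + 3)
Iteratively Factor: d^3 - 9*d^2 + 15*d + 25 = (d + 1)*(d^2 - 10*d + 25) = (d - 5)*(d + 1)*(d - 5)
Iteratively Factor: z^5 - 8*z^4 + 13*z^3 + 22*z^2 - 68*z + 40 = (z + 2)*(z^4 - 10*z^3 + 33*z^2 - 44*z + 20) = (z - 5)*(z + 2)*(z^3 - 5*z^2 + 8*z - 4) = (z - 5)*(z - 1)*(z + 2)*(z^2 - 4*z + 4) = (z - 5)*(z - 2)*(z - 1)*(z + 2)*(z - 2)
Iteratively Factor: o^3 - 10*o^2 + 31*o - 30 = (o - 2)*(o^2 - 8*o + 15) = (o - 5)*(o - 2)*(o - 3)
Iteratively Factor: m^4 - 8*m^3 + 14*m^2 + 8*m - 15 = (m + 1)*(m^3 - 9*m^2 + 23*m - 15) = (m - 1)*(m + 1)*(m^2 - 8*m + 15) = (m - 5)*(m - 1)*(m + 1)*(m - 3)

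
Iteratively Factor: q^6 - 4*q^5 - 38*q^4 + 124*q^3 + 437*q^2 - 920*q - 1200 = (q + 4)*(q^5 - 8*q^4 - 6*q^3 + 148*q^2 - 155*q - 300) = (q + 1)*(q + 4)*(q^4 - 9*q^3 + 3*q^2 + 145*q - 300) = (q - 5)*(q + 1)*(q + 4)*(q^3 - 4*q^2 - 17*q + 60) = (q - 5)*(q + 1)*(q + 4)^2*(q^2 - 8*q + 15) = (q - 5)*(q - 3)*(q + 1)*(q + 4)^2*(q - 5)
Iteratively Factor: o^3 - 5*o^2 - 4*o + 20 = (o + 2)*(o^2 - 7*o + 10) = (o - 2)*(o + 2)*(o - 5)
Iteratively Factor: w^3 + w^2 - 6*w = (w)*(w^2 + w - 6) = w*(w + 3)*(w - 2)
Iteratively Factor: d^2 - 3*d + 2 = (d - 2)*(d - 1)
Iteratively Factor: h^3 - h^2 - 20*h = (h - 5)*(h^2 + 4*h) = (h - 5)*(h + 4)*(h)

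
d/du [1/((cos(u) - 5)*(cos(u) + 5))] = sin(2*u)/((cos(u) - 5)^2*(cos(u) + 5)^2)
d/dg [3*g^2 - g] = 6*g - 1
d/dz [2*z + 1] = 2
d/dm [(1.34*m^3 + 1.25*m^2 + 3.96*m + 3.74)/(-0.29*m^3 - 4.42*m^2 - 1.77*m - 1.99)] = (-5.5603*m^4 - 2.4468*m^3 + 10.5447*m^2 + 28.0866*m - 1.2606)/(0.0841*m^6 + 2.5636*m^5 + 20.563*m^4 + 16.801*m^3 + 20.7245*m^2 + 7.0446*m + 3.9601)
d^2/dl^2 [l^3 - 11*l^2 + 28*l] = 6*l - 22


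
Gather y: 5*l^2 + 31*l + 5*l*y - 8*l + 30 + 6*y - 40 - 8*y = 5*l^2 + 23*l + y*(5*l - 2) - 10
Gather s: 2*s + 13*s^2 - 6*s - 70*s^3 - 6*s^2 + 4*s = -70*s^3 + 7*s^2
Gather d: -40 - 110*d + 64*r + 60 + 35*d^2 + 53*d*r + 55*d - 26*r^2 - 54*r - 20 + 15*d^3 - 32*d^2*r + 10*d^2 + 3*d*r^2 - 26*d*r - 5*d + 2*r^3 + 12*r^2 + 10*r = 15*d^3 + d^2*(45 - 32*r) + d*(3*r^2 + 27*r - 60) + 2*r^3 - 14*r^2 + 20*r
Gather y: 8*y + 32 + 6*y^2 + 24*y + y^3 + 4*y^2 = y^3 + 10*y^2 + 32*y + 32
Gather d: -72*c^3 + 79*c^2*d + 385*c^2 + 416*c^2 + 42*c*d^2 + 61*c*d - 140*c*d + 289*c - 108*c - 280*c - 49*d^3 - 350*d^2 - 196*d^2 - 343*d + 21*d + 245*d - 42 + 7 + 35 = -72*c^3 + 801*c^2 - 99*c - 49*d^3 + d^2*(42*c - 546) + d*(79*c^2 - 79*c - 77)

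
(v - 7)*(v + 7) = v^2 - 49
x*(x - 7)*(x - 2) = x^3 - 9*x^2 + 14*x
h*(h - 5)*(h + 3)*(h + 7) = h^4 + 5*h^3 - 29*h^2 - 105*h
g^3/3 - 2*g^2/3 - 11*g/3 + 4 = (g/3 + 1)*(g - 4)*(g - 1)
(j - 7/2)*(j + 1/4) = j^2 - 13*j/4 - 7/8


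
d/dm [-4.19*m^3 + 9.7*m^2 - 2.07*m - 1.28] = -12.57*m^2 + 19.4*m - 2.07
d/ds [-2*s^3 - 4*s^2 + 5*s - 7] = -6*s^2 - 8*s + 5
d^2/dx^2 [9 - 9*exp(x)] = -9*exp(x)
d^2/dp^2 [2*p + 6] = 0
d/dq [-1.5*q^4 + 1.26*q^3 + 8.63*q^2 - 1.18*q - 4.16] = -6.0*q^3 + 3.78*q^2 + 17.26*q - 1.18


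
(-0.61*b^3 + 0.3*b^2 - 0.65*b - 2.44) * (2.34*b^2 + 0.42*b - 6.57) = -1.4274*b^5 + 0.4458*b^4 + 2.6127*b^3 - 7.9536*b^2 + 3.2457*b + 16.0308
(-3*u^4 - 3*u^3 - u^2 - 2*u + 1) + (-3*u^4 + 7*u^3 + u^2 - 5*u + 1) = -6*u^4 + 4*u^3 - 7*u + 2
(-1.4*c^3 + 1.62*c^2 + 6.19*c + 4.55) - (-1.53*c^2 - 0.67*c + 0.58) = -1.4*c^3 + 3.15*c^2 + 6.86*c + 3.97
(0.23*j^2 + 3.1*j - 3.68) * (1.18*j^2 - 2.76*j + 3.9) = 0.2714*j^4 + 3.0232*j^3 - 12.0014*j^2 + 22.2468*j - 14.352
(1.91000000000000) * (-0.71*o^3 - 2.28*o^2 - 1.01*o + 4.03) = -1.3561*o^3 - 4.3548*o^2 - 1.9291*o + 7.6973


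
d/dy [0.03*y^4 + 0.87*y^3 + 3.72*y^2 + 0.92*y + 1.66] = 0.12*y^3 + 2.61*y^2 + 7.44*y + 0.92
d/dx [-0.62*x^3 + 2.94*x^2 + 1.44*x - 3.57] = -1.86*x^2 + 5.88*x + 1.44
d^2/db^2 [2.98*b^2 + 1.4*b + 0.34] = 5.96000000000000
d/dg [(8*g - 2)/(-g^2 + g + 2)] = 2*(4*g^2 - 2*g + 9)/(g^4 - 2*g^3 - 3*g^2 + 4*g + 4)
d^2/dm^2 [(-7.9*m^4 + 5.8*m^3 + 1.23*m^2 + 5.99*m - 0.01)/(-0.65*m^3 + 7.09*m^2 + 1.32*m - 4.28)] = (-7.105427357601e-15*m^8 + 1.13686837721616e-13*m^7 + 753.29443*m^6 + 266.697270000001*m^5 - 1002.79737*m^4 - 1628.62495*m^3 + 1912.17759*m^2 - 1727.6922*m - 112.10372)/(0.274625*m^9 - 8.986575*m^8 + 96.349695*m^7 - 314.476609*m^6 - 314.010276*m^5 + 586.348116*m^4 + 273.754896*m^3 - 367.259952*m^2 - 72.540864*m + 78.402752)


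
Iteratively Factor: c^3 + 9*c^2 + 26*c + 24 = (c + 2)*(c^2 + 7*c + 12) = (c + 2)*(c + 4)*(c + 3)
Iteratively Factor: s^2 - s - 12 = (s - 4)*(s + 3)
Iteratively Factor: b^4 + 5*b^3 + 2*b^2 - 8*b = (b + 2)*(b^3 + 3*b^2 - 4*b) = b*(b + 2)*(b^2 + 3*b - 4) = b*(b - 1)*(b + 2)*(b + 4)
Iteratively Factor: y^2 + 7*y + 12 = (y + 4)*(y + 3)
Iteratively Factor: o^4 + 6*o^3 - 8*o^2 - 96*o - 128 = (o + 4)*(o^3 + 2*o^2 - 16*o - 32) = (o + 2)*(o + 4)*(o^2 - 16) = (o + 2)*(o + 4)^2*(o - 4)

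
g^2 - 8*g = g*(g - 8)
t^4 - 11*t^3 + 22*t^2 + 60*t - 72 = (t - 6)^2*(t - 1)*(t + 2)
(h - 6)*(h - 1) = h^2 - 7*h + 6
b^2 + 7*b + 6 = (b + 1)*(b + 6)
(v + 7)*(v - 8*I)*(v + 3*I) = v^3 + 7*v^2 - 5*I*v^2 + 24*v - 35*I*v + 168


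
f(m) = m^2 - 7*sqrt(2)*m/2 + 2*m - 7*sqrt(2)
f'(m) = 2*m - 7*sqrt(2)/2 + 2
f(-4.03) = 18.23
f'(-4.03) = -11.01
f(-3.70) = 14.70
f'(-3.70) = -10.35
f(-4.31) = 21.39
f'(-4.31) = -11.57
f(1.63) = -12.05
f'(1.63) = 0.31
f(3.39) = -8.41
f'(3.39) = 3.83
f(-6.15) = 46.06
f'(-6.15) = -15.25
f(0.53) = -11.18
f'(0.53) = -1.89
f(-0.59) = -7.81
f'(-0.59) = -4.13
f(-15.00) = 259.35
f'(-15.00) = -32.95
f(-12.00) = 169.50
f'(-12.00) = -26.95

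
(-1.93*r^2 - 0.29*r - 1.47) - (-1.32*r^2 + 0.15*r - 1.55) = -0.61*r^2 - 0.44*r + 0.0800000000000001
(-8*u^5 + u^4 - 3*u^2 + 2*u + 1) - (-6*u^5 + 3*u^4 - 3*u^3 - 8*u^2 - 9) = -2*u^5 - 2*u^4 + 3*u^3 + 5*u^2 + 2*u + 10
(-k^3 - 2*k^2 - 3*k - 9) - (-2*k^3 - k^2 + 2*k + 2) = k^3 - k^2 - 5*k - 11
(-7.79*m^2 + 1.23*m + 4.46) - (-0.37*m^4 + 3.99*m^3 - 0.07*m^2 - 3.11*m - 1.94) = 0.37*m^4 - 3.99*m^3 - 7.72*m^2 + 4.34*m + 6.4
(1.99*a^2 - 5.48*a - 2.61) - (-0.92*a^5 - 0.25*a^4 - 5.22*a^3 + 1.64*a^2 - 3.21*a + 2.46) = 0.92*a^5 + 0.25*a^4 + 5.22*a^3 + 0.35*a^2 - 2.27*a - 5.07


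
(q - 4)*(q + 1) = q^2 - 3*q - 4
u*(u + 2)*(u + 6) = u^3 + 8*u^2 + 12*u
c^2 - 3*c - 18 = (c - 6)*(c + 3)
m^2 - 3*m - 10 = (m - 5)*(m + 2)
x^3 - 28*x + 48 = (x - 4)*(x - 2)*(x + 6)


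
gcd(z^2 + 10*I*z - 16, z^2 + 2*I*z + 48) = z + 8*I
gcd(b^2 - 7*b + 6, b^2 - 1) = b - 1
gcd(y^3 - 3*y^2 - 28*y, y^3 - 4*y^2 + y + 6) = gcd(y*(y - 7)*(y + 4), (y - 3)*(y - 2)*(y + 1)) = 1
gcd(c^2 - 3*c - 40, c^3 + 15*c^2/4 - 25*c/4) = c + 5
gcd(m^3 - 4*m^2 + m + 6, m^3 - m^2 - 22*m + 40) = m - 2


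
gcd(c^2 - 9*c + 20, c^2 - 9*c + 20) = c^2 - 9*c + 20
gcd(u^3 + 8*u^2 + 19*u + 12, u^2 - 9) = u + 3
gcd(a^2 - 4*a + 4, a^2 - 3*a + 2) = a - 2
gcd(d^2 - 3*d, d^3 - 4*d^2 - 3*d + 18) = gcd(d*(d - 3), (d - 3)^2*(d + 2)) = d - 3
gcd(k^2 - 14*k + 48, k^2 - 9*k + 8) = k - 8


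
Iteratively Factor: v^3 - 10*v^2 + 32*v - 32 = (v - 4)*(v^2 - 6*v + 8) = (v - 4)^2*(v - 2)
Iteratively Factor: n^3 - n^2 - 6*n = (n - 3)*(n^2 + 2*n) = (n - 3)*(n + 2)*(n)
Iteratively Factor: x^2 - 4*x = (x)*(x - 4)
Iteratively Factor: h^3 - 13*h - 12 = (h + 3)*(h^2 - 3*h - 4) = (h - 4)*(h + 3)*(h + 1)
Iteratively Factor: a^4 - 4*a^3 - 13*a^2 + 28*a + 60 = (a + 2)*(a^3 - 6*a^2 - a + 30) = (a - 5)*(a + 2)*(a^2 - a - 6) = (a - 5)*(a - 3)*(a + 2)*(a + 2)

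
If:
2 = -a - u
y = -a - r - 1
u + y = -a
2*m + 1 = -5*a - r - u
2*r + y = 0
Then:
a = -2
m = 5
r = -1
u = 0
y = 2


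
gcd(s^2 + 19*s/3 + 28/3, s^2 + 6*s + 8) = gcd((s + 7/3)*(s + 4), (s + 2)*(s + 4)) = s + 4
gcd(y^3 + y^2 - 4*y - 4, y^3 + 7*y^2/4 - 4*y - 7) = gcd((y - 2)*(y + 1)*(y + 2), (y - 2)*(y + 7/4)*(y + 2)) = y^2 - 4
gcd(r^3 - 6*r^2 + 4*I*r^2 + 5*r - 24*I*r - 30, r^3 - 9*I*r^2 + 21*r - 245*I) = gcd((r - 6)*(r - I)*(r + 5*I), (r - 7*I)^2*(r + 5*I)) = r + 5*I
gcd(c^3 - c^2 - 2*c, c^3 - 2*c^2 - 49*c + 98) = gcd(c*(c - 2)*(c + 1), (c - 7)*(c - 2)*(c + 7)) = c - 2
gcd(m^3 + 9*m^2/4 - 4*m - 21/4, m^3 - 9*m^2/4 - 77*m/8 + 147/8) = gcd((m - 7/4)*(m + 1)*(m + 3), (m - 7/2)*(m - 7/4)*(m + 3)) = m^2 + 5*m/4 - 21/4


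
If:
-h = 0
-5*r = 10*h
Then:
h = 0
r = 0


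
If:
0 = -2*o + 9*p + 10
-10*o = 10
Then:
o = -1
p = -4/3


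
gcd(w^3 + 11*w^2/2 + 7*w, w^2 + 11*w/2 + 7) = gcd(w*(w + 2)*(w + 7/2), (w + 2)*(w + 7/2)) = w^2 + 11*w/2 + 7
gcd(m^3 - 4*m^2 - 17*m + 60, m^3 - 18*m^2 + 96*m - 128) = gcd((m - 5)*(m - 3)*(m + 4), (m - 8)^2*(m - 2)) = 1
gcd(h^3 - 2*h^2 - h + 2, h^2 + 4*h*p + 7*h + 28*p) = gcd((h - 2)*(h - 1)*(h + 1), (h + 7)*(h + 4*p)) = 1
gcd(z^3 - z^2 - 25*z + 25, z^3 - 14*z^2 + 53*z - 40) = z^2 - 6*z + 5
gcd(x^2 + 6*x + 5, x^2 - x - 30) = x + 5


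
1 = 1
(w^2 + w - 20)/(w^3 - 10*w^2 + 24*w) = (w + 5)/(w*(w - 6))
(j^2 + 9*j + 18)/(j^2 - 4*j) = (j^2 + 9*j + 18)/(j*(j - 4))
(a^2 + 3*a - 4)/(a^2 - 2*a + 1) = (a + 4)/(a - 1)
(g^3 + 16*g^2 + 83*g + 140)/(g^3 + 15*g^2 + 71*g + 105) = (g + 4)/(g + 3)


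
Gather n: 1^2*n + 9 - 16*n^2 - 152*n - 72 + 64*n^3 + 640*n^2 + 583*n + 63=64*n^3 + 624*n^2 + 432*n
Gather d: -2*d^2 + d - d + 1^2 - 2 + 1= -2*d^2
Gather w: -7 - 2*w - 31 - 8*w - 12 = -10*w - 50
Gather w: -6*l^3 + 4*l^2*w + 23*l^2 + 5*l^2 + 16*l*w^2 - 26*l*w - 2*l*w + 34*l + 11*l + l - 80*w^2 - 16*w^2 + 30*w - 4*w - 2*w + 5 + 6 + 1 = -6*l^3 + 28*l^2 + 46*l + w^2*(16*l - 96) + w*(4*l^2 - 28*l + 24) + 12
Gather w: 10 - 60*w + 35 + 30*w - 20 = 25 - 30*w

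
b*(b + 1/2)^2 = b^3 + b^2 + b/4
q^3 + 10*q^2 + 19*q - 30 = (q - 1)*(q + 5)*(q + 6)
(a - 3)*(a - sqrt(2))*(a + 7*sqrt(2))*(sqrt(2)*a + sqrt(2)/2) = sqrt(2)*a^4 - 5*sqrt(2)*a^3/2 + 12*a^3 - 30*a^2 - 31*sqrt(2)*a^2/2 - 18*a + 35*sqrt(2)*a + 21*sqrt(2)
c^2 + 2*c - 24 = (c - 4)*(c + 6)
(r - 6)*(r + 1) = r^2 - 5*r - 6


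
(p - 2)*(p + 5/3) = p^2 - p/3 - 10/3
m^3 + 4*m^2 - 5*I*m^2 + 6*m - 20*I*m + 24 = (m + 4)*(m - 6*I)*(m + I)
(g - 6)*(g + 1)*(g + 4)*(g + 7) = g^4 + 6*g^3 - 33*g^2 - 206*g - 168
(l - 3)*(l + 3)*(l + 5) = l^3 + 5*l^2 - 9*l - 45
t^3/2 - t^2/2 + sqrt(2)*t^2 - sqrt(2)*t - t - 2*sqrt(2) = (t/2 + sqrt(2))*(t - 2)*(t + 1)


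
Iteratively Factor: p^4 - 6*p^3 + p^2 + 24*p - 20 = (p + 2)*(p^3 - 8*p^2 + 17*p - 10) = (p - 5)*(p + 2)*(p^2 - 3*p + 2) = (p - 5)*(p - 2)*(p + 2)*(p - 1)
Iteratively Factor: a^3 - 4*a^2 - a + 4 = (a + 1)*(a^2 - 5*a + 4) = (a - 1)*(a + 1)*(a - 4)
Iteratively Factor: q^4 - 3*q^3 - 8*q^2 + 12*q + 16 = (q + 2)*(q^3 - 5*q^2 + 2*q + 8) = (q - 4)*(q + 2)*(q^2 - q - 2) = (q - 4)*(q - 2)*(q + 2)*(q + 1)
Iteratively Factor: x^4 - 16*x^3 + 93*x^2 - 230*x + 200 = (x - 4)*(x^3 - 12*x^2 + 45*x - 50) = (x - 5)*(x - 4)*(x^2 - 7*x + 10) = (x - 5)^2*(x - 4)*(x - 2)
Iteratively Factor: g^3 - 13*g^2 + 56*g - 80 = (g - 5)*(g^2 - 8*g + 16) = (g - 5)*(g - 4)*(g - 4)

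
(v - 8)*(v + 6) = v^2 - 2*v - 48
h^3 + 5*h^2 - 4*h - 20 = (h - 2)*(h + 2)*(h + 5)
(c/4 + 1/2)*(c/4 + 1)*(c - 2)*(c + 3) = c^4/16 + 7*c^3/16 + c^2/2 - 7*c/4 - 3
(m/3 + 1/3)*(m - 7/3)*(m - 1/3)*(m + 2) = m^4/3 + m^3/9 - 47*m^2/27 - m + 14/27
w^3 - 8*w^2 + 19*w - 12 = (w - 4)*(w - 3)*(w - 1)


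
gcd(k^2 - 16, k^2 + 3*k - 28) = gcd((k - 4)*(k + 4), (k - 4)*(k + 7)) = k - 4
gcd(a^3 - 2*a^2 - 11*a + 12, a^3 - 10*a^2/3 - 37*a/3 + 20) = a + 3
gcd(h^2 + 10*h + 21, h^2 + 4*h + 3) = h + 3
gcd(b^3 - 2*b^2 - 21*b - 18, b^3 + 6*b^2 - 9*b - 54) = b + 3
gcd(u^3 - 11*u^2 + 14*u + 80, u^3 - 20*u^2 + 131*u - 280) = u^2 - 13*u + 40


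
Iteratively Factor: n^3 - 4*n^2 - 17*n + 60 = (n - 3)*(n^2 - n - 20) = (n - 5)*(n - 3)*(n + 4)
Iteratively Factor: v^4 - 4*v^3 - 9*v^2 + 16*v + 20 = (v + 2)*(v^3 - 6*v^2 + 3*v + 10) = (v + 1)*(v + 2)*(v^2 - 7*v + 10) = (v - 2)*(v + 1)*(v + 2)*(v - 5)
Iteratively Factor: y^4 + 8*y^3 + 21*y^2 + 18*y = (y + 3)*(y^3 + 5*y^2 + 6*y) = (y + 3)^2*(y^2 + 2*y) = (y + 2)*(y + 3)^2*(y)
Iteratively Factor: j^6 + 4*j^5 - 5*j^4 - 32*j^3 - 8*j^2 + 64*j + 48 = (j + 2)*(j^5 + 2*j^4 - 9*j^3 - 14*j^2 + 20*j + 24) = (j + 2)*(j + 3)*(j^4 - j^3 - 6*j^2 + 4*j + 8) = (j + 2)^2*(j + 3)*(j^3 - 3*j^2 + 4) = (j - 2)*(j + 2)^2*(j + 3)*(j^2 - j - 2) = (j - 2)^2*(j + 2)^2*(j + 3)*(j + 1)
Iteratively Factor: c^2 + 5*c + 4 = (c + 4)*(c + 1)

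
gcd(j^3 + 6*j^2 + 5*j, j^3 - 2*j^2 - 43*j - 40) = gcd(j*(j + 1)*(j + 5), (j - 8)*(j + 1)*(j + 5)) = j^2 + 6*j + 5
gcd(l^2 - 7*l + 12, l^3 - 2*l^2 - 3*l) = l - 3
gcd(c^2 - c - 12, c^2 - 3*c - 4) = c - 4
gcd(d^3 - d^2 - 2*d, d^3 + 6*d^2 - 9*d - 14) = d^2 - d - 2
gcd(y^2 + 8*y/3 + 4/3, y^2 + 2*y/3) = y + 2/3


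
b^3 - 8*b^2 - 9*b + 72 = (b - 8)*(b - 3)*(b + 3)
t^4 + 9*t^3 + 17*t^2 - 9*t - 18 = (t - 1)*(t + 1)*(t + 3)*(t + 6)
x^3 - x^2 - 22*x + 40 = (x - 4)*(x - 2)*(x + 5)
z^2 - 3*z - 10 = (z - 5)*(z + 2)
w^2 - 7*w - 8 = (w - 8)*(w + 1)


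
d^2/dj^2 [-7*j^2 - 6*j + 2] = -14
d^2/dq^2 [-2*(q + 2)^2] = -4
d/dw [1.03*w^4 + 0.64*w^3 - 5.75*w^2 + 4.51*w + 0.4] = 4.12*w^3 + 1.92*w^2 - 11.5*w + 4.51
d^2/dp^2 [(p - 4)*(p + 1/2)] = 2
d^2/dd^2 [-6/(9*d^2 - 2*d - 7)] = 12*(-81*d^2 + 18*d + 4*(9*d - 1)^2 + 63)/(-9*d^2 + 2*d + 7)^3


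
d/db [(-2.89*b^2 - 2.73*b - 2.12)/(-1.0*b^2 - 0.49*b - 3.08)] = (-1.3139*b^2 + 13.5624*b + 7.3696)/(1.0*b^4 + 0.98*b^3 + 6.4001*b^2 + 3.0184*b + 9.4864)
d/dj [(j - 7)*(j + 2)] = 2*j - 5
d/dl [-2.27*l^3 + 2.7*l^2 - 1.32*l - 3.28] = -6.81*l^2 + 5.4*l - 1.32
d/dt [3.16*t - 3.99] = 3.16000000000000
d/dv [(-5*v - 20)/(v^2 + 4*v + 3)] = 5*(-v^2 - 4*v + 2*(v + 2)*(v + 4) - 3)/(v^2 + 4*v + 3)^2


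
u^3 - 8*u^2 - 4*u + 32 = (u - 8)*(u - 2)*(u + 2)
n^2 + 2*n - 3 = (n - 1)*(n + 3)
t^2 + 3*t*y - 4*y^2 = (t - y)*(t + 4*y)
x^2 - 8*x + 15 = (x - 5)*(x - 3)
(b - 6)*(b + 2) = b^2 - 4*b - 12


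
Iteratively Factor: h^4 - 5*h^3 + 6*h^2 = (h)*(h^3 - 5*h^2 + 6*h) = h*(h - 2)*(h^2 - 3*h) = h*(h - 3)*(h - 2)*(h)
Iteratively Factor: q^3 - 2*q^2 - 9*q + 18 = (q - 3)*(q^2 + q - 6) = (q - 3)*(q - 2)*(q + 3)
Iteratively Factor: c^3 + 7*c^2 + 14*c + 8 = (c + 1)*(c^2 + 6*c + 8) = (c + 1)*(c + 2)*(c + 4)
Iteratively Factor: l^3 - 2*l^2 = (l - 2)*(l^2) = l*(l - 2)*(l)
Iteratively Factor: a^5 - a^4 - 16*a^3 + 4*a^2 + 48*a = (a - 2)*(a^4 + a^3 - 14*a^2 - 24*a) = (a - 2)*(a + 2)*(a^3 - a^2 - 12*a) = (a - 2)*(a + 2)*(a + 3)*(a^2 - 4*a) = a*(a - 2)*(a + 2)*(a + 3)*(a - 4)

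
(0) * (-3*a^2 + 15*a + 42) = 0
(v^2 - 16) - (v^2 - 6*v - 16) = 6*v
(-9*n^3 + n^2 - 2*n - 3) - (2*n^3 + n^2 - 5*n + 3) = -11*n^3 + 3*n - 6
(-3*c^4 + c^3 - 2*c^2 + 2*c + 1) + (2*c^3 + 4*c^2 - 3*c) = -3*c^4 + 3*c^3 + 2*c^2 - c + 1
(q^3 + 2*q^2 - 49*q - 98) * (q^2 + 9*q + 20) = q^5 + 11*q^4 - 11*q^3 - 499*q^2 - 1862*q - 1960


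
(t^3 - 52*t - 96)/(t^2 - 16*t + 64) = (t^2 + 8*t + 12)/(t - 8)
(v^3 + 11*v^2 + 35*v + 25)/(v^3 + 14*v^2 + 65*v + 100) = (v + 1)/(v + 4)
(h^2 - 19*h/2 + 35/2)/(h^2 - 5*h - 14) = (h - 5/2)/(h + 2)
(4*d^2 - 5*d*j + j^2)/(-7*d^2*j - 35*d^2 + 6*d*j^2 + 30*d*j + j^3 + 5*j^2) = (-4*d + j)/(7*d*j + 35*d + j^2 + 5*j)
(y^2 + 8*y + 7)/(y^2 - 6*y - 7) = (y + 7)/(y - 7)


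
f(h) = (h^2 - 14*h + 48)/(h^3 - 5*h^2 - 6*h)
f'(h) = (2*h - 14)/(h^3 - 5*h^2 - 6*h) + (-3*h^2 + 10*h + 6)*(h^2 - 14*h + 48)/(h^3 - 5*h^2 - 6*h)^2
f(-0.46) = 34.06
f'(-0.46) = 6.94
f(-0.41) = 34.77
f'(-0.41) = 21.74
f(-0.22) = 47.90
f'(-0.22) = 150.50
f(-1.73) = -7.70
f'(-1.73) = -14.22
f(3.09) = -0.39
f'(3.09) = 0.30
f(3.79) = -0.23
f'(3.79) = 0.16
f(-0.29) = 40.26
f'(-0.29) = 77.27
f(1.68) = -1.40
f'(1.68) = 1.58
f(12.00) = 0.03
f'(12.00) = 0.00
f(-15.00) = -0.11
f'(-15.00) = -0.01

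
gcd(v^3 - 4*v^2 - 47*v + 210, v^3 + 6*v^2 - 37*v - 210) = v^2 + v - 42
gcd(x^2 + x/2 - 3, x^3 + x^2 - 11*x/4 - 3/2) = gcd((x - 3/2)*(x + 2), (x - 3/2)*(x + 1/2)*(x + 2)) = x^2 + x/2 - 3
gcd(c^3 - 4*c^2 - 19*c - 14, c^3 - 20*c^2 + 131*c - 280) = c - 7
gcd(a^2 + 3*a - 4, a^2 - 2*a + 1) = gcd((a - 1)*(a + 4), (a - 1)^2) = a - 1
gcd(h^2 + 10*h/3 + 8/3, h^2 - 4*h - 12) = h + 2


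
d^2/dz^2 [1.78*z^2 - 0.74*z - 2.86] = 3.56000000000000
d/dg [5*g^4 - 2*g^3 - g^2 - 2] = 2*g*(10*g^2 - 3*g - 1)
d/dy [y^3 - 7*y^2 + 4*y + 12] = 3*y^2 - 14*y + 4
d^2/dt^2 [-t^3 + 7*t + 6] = -6*t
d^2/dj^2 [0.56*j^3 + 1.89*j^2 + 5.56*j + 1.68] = 3.36*j + 3.78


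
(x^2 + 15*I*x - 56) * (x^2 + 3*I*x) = x^4 + 18*I*x^3 - 101*x^2 - 168*I*x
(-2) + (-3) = -5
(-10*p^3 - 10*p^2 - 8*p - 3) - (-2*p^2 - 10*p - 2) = -10*p^3 - 8*p^2 + 2*p - 1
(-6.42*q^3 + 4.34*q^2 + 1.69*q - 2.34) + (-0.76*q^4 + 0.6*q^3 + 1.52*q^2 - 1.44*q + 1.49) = -0.76*q^4 - 5.82*q^3 + 5.86*q^2 + 0.25*q - 0.85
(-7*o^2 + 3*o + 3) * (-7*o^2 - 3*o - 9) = 49*o^4 + 33*o^2 - 36*o - 27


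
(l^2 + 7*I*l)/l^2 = (l + 7*I)/l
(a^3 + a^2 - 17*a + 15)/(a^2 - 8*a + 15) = (a^2 + 4*a - 5)/(a - 5)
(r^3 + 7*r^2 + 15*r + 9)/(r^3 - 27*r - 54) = (r + 1)/(r - 6)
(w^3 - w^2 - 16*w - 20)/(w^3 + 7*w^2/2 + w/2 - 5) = 2*(w^2 - 3*w - 10)/(2*w^2 + 3*w - 5)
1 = 1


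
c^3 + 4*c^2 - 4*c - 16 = (c - 2)*(c + 2)*(c + 4)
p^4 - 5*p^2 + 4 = (p - 2)*(p - 1)*(p + 1)*(p + 2)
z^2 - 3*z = z*(z - 3)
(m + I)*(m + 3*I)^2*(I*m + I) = I*m^4 - 7*m^3 + I*m^3 - 7*m^2 - 15*I*m^2 + 9*m - 15*I*m + 9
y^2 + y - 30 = (y - 5)*(y + 6)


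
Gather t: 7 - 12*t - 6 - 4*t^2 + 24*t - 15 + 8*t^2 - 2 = 4*t^2 + 12*t - 16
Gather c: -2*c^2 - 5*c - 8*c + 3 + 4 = -2*c^2 - 13*c + 7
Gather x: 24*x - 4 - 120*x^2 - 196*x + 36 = -120*x^2 - 172*x + 32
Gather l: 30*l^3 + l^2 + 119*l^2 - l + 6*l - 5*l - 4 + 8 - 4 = 30*l^3 + 120*l^2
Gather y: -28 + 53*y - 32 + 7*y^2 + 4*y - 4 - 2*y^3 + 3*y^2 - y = -2*y^3 + 10*y^2 + 56*y - 64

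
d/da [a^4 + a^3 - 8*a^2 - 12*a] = 4*a^3 + 3*a^2 - 16*a - 12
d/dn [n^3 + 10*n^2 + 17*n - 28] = 3*n^2 + 20*n + 17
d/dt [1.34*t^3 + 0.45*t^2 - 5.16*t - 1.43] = 4.02*t^2 + 0.9*t - 5.16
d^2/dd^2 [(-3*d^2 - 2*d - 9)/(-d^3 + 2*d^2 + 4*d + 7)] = 2*(3*d^6 + 6*d^5 + 78*d^4 - 5*d^3 - 42*d^2 + 321*d + 109)/(d^9 - 6*d^8 + 19*d^6 + 84*d^5 - 12*d^4 - 253*d^3 - 630*d^2 - 588*d - 343)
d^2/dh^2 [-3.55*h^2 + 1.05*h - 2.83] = -7.10000000000000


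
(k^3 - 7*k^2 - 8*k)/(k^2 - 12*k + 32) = k*(k + 1)/(k - 4)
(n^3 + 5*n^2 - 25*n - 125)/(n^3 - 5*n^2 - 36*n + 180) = (n^2 + 10*n + 25)/(n^2 - 36)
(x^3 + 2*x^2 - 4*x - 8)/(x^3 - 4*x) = (x + 2)/x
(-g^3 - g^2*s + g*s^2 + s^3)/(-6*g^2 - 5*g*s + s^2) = (-g^2 + s^2)/(-6*g + s)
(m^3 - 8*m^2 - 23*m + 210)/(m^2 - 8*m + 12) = (m^2 - 2*m - 35)/(m - 2)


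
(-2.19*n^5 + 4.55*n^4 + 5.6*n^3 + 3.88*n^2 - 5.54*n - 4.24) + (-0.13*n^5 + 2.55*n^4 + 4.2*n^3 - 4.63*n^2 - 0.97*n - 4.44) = -2.32*n^5 + 7.1*n^4 + 9.8*n^3 - 0.75*n^2 - 6.51*n - 8.68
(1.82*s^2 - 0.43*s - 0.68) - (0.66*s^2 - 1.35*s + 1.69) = 1.16*s^2 + 0.92*s - 2.37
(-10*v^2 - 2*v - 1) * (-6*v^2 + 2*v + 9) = 60*v^4 - 8*v^3 - 88*v^2 - 20*v - 9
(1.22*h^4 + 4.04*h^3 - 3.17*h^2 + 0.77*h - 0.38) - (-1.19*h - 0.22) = 1.22*h^4 + 4.04*h^3 - 3.17*h^2 + 1.96*h - 0.16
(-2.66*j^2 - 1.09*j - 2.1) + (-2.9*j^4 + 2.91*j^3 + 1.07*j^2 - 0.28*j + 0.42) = -2.9*j^4 + 2.91*j^3 - 1.59*j^2 - 1.37*j - 1.68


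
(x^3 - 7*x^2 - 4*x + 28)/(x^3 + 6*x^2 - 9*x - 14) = (x^2 - 5*x - 14)/(x^2 + 8*x + 7)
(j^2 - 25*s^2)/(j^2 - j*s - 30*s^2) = (-j + 5*s)/(-j + 6*s)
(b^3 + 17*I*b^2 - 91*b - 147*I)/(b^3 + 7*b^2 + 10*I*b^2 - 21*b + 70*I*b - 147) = (b + 7*I)/(b + 7)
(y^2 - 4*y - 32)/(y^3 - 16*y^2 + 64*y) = (y + 4)/(y*(y - 8))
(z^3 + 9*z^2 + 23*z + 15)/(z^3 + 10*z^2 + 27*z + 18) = (z + 5)/(z + 6)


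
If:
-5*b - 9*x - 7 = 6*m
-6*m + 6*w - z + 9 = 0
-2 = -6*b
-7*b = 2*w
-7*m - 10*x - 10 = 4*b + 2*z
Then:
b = 1/3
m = 22/45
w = -7/6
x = -58/45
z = -14/15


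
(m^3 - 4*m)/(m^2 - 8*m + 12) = m*(m + 2)/(m - 6)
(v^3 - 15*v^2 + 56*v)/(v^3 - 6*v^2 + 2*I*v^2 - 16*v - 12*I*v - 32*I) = v*(v - 7)/(v^2 + 2*v*(1 + I) + 4*I)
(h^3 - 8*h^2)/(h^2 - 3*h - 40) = h^2/(h + 5)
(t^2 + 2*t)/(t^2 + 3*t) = (t + 2)/(t + 3)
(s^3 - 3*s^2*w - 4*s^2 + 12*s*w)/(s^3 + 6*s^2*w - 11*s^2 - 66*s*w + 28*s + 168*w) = s*(s - 3*w)/(s^2 + 6*s*w - 7*s - 42*w)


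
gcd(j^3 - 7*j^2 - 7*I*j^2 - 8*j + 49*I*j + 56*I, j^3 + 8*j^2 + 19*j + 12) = j + 1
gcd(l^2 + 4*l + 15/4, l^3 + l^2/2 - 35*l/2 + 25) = 1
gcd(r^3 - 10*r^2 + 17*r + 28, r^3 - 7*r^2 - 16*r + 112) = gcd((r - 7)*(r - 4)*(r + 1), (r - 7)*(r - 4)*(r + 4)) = r^2 - 11*r + 28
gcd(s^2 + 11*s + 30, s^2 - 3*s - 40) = s + 5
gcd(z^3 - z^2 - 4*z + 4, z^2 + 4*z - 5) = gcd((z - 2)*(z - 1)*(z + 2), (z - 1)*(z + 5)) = z - 1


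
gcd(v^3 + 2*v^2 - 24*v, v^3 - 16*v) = v^2 - 4*v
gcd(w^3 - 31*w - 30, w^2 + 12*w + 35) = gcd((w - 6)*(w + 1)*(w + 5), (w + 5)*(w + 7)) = w + 5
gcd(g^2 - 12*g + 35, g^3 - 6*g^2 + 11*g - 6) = 1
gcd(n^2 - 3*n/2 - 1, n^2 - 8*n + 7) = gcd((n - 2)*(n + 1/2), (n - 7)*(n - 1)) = 1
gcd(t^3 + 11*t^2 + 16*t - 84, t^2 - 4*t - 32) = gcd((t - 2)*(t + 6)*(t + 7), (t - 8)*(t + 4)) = 1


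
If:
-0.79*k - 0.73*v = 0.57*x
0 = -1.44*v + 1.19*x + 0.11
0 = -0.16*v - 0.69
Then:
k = 7.82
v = -4.31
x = -5.31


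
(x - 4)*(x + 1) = x^2 - 3*x - 4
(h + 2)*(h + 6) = h^2 + 8*h + 12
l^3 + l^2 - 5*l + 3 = (l - 1)^2*(l + 3)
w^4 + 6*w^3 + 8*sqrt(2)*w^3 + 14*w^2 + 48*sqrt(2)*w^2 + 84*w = w*(w + 6)*(w + sqrt(2))*(w + 7*sqrt(2))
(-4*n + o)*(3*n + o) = -12*n^2 - n*o + o^2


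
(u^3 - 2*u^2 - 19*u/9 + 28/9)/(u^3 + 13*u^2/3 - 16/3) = (u - 7/3)/(u + 4)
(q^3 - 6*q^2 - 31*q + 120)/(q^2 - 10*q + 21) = (q^2 - 3*q - 40)/(q - 7)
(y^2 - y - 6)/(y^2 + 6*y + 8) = (y - 3)/(y + 4)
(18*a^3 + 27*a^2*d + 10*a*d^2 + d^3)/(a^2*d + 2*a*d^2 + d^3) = (18*a^2 + 9*a*d + d^2)/(d*(a + d))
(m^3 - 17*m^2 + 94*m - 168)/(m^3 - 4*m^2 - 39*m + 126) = (m^2 - 10*m + 24)/(m^2 + 3*m - 18)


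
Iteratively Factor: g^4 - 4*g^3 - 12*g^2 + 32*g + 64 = (g - 4)*(g^3 - 12*g - 16) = (g - 4)*(g + 2)*(g^2 - 2*g - 8) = (g - 4)^2*(g + 2)*(g + 2)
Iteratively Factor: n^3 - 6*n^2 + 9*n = (n - 3)*(n^2 - 3*n) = (n - 3)^2*(n)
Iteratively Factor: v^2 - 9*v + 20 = (v - 5)*(v - 4)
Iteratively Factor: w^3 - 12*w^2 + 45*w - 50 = (w - 5)*(w^2 - 7*w + 10) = (w - 5)*(w - 2)*(w - 5)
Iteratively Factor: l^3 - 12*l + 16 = (l - 2)*(l^2 + 2*l - 8) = (l - 2)*(l + 4)*(l - 2)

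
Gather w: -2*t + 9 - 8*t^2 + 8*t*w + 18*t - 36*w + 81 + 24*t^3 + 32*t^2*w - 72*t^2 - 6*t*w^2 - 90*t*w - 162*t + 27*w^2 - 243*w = 24*t^3 - 80*t^2 - 146*t + w^2*(27 - 6*t) + w*(32*t^2 - 82*t - 279) + 90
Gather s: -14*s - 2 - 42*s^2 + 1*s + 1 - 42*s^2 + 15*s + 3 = -84*s^2 + 2*s + 2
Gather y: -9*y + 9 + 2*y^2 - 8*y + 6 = 2*y^2 - 17*y + 15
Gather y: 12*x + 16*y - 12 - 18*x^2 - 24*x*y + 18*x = -18*x^2 + 30*x + y*(16 - 24*x) - 12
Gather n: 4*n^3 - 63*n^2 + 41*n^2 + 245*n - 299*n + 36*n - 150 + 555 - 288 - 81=4*n^3 - 22*n^2 - 18*n + 36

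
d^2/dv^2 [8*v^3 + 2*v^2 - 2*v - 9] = 48*v + 4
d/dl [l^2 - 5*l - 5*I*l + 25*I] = 2*l - 5 - 5*I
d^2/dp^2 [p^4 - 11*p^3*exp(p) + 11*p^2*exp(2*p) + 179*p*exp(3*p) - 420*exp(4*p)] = -11*p^3*exp(p) + 44*p^2*exp(2*p) - 66*p^2*exp(p) + 12*p^2 + 1611*p*exp(3*p) + 88*p*exp(2*p) - 66*p*exp(p) - 6720*exp(4*p) + 1074*exp(3*p) + 22*exp(2*p)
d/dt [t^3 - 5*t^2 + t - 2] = 3*t^2 - 10*t + 1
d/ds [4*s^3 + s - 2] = 12*s^2 + 1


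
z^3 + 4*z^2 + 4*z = z*(z + 2)^2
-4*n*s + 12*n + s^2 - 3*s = (-4*n + s)*(s - 3)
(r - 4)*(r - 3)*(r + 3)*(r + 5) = r^4 + r^3 - 29*r^2 - 9*r + 180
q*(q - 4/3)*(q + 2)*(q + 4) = q^4 + 14*q^3/3 - 32*q/3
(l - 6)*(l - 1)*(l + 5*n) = l^3 + 5*l^2*n - 7*l^2 - 35*l*n + 6*l + 30*n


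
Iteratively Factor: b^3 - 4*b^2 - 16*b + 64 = (b - 4)*(b^2 - 16) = (b - 4)^2*(b + 4)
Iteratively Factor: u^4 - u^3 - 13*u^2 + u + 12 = (u - 4)*(u^3 + 3*u^2 - u - 3) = (u - 4)*(u + 1)*(u^2 + 2*u - 3) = (u - 4)*(u + 1)*(u + 3)*(u - 1)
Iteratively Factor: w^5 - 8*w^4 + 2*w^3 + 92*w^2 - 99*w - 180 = (w + 3)*(w^4 - 11*w^3 + 35*w^2 - 13*w - 60) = (w - 3)*(w + 3)*(w^3 - 8*w^2 + 11*w + 20) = (w - 3)*(w + 1)*(w + 3)*(w^2 - 9*w + 20) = (w - 4)*(w - 3)*(w + 1)*(w + 3)*(w - 5)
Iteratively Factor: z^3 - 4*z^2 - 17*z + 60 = (z + 4)*(z^2 - 8*z + 15) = (z - 5)*(z + 4)*(z - 3)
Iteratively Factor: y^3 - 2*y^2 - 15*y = (y)*(y^2 - 2*y - 15) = y*(y + 3)*(y - 5)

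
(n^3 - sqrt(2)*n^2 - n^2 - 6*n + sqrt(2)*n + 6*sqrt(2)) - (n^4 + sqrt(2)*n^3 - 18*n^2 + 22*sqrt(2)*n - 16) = -n^4 - sqrt(2)*n^3 + n^3 - sqrt(2)*n^2 + 17*n^2 - 21*sqrt(2)*n - 6*n + 6*sqrt(2) + 16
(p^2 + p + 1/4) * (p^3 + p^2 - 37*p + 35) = p^5 + 2*p^4 - 143*p^3/4 - 7*p^2/4 + 103*p/4 + 35/4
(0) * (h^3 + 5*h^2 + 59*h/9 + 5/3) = 0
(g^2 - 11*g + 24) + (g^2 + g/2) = 2*g^2 - 21*g/2 + 24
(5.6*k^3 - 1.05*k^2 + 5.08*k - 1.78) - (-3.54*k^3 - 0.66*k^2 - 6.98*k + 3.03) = 9.14*k^3 - 0.39*k^2 + 12.06*k - 4.81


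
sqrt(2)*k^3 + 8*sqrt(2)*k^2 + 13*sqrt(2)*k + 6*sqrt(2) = (k + 1)*(k + 6)*(sqrt(2)*k + sqrt(2))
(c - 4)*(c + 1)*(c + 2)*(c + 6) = c^4 + 5*c^3 - 16*c^2 - 68*c - 48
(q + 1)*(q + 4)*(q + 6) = q^3 + 11*q^2 + 34*q + 24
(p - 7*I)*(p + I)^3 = p^4 - 4*I*p^3 + 18*p^2 + 20*I*p - 7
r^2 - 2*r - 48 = (r - 8)*(r + 6)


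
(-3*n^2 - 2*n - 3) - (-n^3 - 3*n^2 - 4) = n^3 - 2*n + 1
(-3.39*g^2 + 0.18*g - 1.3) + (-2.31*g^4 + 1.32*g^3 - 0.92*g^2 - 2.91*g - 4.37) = -2.31*g^4 + 1.32*g^3 - 4.31*g^2 - 2.73*g - 5.67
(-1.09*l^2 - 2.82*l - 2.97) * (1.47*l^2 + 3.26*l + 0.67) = -1.6023*l^4 - 7.6988*l^3 - 14.2894*l^2 - 11.5716*l - 1.9899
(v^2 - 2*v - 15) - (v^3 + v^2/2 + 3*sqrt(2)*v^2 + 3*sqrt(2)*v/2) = -v^3 - 3*sqrt(2)*v^2 + v^2/2 - 3*sqrt(2)*v/2 - 2*v - 15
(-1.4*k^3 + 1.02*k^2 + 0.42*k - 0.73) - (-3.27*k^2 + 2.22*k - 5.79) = -1.4*k^3 + 4.29*k^2 - 1.8*k + 5.06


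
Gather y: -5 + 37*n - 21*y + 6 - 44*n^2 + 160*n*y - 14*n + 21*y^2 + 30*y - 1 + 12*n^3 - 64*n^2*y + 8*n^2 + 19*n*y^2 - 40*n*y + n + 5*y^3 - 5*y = 12*n^3 - 36*n^2 + 24*n + 5*y^3 + y^2*(19*n + 21) + y*(-64*n^2 + 120*n + 4)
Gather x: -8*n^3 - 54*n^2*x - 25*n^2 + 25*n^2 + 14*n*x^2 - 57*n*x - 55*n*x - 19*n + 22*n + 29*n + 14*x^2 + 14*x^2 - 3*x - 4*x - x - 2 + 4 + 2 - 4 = -8*n^3 + 32*n + x^2*(14*n + 28) + x*(-54*n^2 - 112*n - 8)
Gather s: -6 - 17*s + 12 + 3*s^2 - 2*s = 3*s^2 - 19*s + 6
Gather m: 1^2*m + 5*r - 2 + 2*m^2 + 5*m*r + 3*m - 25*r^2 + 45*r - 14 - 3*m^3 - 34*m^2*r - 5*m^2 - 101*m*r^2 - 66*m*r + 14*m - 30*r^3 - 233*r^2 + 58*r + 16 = -3*m^3 + m^2*(-34*r - 3) + m*(-101*r^2 - 61*r + 18) - 30*r^3 - 258*r^2 + 108*r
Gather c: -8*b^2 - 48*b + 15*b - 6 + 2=-8*b^2 - 33*b - 4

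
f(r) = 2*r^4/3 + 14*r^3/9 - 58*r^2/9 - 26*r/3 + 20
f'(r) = 8*r^3/3 + 14*r^2/3 - 116*r/9 - 26/3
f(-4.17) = 32.86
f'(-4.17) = -67.14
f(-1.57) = 15.75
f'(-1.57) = 12.75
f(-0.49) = 22.55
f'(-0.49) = -1.54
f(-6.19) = 436.53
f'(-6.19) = -382.55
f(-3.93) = 19.14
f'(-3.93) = -47.80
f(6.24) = 1103.70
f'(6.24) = 740.54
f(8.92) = 4754.50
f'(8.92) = 2140.29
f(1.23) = 4.01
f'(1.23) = -12.50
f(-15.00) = 27200.00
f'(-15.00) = -7765.33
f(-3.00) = 0.00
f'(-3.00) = 0.00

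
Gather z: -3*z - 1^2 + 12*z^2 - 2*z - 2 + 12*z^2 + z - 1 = 24*z^2 - 4*z - 4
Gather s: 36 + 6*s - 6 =6*s + 30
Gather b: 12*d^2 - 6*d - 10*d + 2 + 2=12*d^2 - 16*d + 4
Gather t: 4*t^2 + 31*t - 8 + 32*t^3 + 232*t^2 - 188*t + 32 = 32*t^3 + 236*t^2 - 157*t + 24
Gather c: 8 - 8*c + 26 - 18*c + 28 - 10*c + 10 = 72 - 36*c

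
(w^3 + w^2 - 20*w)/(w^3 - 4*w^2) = (w + 5)/w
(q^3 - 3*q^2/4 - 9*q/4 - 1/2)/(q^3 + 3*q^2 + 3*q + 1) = (4*q^2 - 7*q - 2)/(4*(q^2 + 2*q + 1))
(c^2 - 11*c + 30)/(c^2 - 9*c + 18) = (c - 5)/(c - 3)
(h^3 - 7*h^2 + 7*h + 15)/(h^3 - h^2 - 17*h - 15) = (h - 3)/(h + 3)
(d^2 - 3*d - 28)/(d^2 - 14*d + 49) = (d + 4)/(d - 7)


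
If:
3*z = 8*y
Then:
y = 3*z/8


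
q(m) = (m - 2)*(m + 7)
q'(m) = 2*m + 5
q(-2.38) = -20.24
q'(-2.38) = 0.24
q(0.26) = -12.63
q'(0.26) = 5.52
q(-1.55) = -19.35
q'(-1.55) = 1.90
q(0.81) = -9.29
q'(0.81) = 6.62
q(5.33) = 41.06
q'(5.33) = 15.66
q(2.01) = 0.09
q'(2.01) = 9.02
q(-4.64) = -15.67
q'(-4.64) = -4.28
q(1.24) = -6.26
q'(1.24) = 7.48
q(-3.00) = -20.00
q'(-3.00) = -1.00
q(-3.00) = -20.00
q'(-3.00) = -1.00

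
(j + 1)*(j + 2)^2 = j^3 + 5*j^2 + 8*j + 4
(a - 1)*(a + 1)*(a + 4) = a^3 + 4*a^2 - a - 4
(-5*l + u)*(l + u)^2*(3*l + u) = -15*l^4 - 32*l^3*u - 18*l^2*u^2 + u^4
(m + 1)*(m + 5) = m^2 + 6*m + 5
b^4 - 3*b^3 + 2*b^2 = b^2*(b - 2)*(b - 1)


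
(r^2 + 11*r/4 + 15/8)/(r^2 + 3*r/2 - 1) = (8*r^2 + 22*r + 15)/(4*(2*r^2 + 3*r - 2))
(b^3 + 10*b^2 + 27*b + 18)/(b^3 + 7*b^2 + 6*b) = (b + 3)/b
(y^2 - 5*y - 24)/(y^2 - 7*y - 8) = (y + 3)/(y + 1)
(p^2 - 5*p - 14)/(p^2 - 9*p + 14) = (p + 2)/(p - 2)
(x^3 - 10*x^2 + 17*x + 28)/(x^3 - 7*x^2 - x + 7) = (x - 4)/(x - 1)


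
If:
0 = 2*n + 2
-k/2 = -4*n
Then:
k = -8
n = -1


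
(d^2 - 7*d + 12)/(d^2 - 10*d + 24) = (d - 3)/(d - 6)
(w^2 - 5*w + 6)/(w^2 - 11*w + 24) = (w - 2)/(w - 8)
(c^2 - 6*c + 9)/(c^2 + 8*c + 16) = (c^2 - 6*c + 9)/(c^2 + 8*c + 16)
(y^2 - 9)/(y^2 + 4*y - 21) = (y + 3)/(y + 7)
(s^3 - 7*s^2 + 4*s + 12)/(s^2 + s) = s - 8 + 12/s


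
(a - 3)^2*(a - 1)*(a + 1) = a^4 - 6*a^3 + 8*a^2 + 6*a - 9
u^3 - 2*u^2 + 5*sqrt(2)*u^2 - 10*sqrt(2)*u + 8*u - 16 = (u - 2)*(u + sqrt(2))*(u + 4*sqrt(2))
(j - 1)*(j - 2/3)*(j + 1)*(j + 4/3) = j^4 + 2*j^3/3 - 17*j^2/9 - 2*j/3 + 8/9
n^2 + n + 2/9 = (n + 1/3)*(n + 2/3)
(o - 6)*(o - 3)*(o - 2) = o^3 - 11*o^2 + 36*o - 36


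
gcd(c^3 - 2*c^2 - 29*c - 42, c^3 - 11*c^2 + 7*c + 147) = c^2 - 4*c - 21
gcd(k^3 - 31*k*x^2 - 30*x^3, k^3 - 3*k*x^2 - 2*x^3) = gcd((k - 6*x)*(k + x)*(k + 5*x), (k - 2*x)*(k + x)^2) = k + x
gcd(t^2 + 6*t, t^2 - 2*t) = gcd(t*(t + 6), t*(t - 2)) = t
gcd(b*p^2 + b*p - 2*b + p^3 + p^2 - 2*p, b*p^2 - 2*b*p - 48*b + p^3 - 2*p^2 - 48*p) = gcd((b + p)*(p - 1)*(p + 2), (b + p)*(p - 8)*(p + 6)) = b + p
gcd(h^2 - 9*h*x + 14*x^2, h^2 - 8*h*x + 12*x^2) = -h + 2*x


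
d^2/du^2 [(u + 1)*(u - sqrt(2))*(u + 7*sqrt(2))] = 6*u + 2 + 12*sqrt(2)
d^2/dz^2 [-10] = 0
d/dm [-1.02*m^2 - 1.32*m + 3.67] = -2.04*m - 1.32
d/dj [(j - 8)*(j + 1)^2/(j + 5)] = (j + 1)*(-(j - 8)*(j + 1) + 3*(j - 5)*(j + 5))/(j + 5)^2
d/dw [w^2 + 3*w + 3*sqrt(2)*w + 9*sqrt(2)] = 2*w + 3 + 3*sqrt(2)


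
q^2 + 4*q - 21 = (q - 3)*(q + 7)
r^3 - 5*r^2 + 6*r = r*(r - 3)*(r - 2)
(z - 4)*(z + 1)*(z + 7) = z^3 + 4*z^2 - 25*z - 28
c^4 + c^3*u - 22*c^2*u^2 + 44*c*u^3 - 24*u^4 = (c - 2*u)^2*(c - u)*(c + 6*u)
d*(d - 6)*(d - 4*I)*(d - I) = d^4 - 6*d^3 - 5*I*d^3 - 4*d^2 + 30*I*d^2 + 24*d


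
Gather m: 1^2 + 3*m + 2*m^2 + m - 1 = 2*m^2 + 4*m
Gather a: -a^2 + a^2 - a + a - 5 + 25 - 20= 0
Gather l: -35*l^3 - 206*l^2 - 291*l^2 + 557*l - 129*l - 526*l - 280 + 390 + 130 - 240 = -35*l^3 - 497*l^2 - 98*l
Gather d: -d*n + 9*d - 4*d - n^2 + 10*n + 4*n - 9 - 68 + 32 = d*(5 - n) - n^2 + 14*n - 45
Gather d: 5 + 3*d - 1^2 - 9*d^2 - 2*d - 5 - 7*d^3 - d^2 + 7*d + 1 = -7*d^3 - 10*d^2 + 8*d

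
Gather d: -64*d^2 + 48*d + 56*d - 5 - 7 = -64*d^2 + 104*d - 12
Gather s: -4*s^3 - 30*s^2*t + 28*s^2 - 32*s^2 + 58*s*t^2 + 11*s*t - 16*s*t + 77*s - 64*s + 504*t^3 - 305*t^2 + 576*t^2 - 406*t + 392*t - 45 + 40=-4*s^3 + s^2*(-30*t - 4) + s*(58*t^2 - 5*t + 13) + 504*t^3 + 271*t^2 - 14*t - 5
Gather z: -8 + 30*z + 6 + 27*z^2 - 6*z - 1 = 27*z^2 + 24*z - 3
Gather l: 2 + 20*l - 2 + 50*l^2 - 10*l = 50*l^2 + 10*l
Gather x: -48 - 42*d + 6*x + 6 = -42*d + 6*x - 42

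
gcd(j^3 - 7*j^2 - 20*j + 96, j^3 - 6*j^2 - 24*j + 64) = j^2 - 4*j - 32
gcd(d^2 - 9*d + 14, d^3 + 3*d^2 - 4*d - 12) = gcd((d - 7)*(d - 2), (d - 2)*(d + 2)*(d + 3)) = d - 2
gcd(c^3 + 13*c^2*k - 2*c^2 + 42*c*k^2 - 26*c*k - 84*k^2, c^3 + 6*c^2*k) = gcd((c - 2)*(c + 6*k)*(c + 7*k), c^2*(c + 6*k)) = c + 6*k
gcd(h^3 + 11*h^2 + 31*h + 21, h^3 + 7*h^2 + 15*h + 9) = h^2 + 4*h + 3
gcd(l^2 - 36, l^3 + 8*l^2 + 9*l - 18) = l + 6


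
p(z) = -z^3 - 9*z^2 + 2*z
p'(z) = -3*z^2 - 18*z + 2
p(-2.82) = -54.79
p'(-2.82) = 28.90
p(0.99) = -7.81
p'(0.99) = -18.76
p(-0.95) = -9.17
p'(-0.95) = 16.39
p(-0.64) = -4.70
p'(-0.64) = 12.29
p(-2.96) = -58.84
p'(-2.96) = 29.00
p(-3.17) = -64.93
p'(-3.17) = 28.91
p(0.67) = -3.00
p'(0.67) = -11.41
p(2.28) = -54.08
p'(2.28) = -54.64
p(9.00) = -1440.00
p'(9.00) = -403.00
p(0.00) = 0.00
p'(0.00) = 2.00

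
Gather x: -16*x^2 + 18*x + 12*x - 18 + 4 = -16*x^2 + 30*x - 14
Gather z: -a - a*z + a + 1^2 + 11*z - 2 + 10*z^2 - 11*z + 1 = -a*z + 10*z^2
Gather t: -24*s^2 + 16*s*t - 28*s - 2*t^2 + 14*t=-24*s^2 - 28*s - 2*t^2 + t*(16*s + 14)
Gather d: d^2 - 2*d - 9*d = d^2 - 11*d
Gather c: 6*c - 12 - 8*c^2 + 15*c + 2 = -8*c^2 + 21*c - 10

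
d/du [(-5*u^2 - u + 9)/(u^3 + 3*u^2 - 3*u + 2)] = (5*u^4 + 2*u^3 - 9*u^2 - 74*u + 25)/(u^6 + 6*u^5 + 3*u^4 - 14*u^3 + 21*u^2 - 12*u + 4)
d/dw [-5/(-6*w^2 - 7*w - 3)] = 5*(-12*w - 7)/(6*w^2 + 7*w + 3)^2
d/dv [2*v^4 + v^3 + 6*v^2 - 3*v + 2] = 8*v^3 + 3*v^2 + 12*v - 3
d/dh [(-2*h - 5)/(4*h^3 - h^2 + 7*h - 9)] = (-8*h^3 + 2*h^2 - 14*h + (2*h + 5)*(12*h^2 - 2*h + 7) + 18)/(4*h^3 - h^2 + 7*h - 9)^2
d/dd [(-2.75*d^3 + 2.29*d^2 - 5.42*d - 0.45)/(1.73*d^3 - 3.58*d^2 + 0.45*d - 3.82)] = (5.8833*d^4 + 16.2782*d^3 + 15.4774*d^2 - 20.7176*d + 20.9069)/(2.9929*d^6 - 12.3868*d^5 + 14.3734*d^4 - 16.4392*d^3 + 27.5537*d^2 - 3.438*d + 14.5924)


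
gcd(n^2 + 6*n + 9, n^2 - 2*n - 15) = n + 3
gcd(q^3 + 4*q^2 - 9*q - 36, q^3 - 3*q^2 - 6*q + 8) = 1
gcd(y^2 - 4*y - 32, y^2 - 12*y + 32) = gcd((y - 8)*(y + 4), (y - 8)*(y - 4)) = y - 8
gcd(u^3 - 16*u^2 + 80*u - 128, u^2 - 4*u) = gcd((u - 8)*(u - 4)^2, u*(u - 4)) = u - 4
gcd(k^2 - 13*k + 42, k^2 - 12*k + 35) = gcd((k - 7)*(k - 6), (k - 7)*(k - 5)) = k - 7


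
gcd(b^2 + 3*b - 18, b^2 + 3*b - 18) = b^2 + 3*b - 18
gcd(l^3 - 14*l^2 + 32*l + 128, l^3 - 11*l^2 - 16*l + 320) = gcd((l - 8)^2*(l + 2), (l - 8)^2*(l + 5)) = l^2 - 16*l + 64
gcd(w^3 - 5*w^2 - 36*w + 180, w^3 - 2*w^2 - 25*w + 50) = w - 5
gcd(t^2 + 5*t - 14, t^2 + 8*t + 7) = t + 7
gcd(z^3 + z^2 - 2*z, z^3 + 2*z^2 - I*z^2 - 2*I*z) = z^2 + 2*z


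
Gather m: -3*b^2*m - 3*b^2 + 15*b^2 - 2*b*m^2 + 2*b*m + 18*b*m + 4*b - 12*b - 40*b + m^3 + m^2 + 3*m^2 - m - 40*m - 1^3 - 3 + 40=12*b^2 - 48*b + m^3 + m^2*(4 - 2*b) + m*(-3*b^2 + 20*b - 41) + 36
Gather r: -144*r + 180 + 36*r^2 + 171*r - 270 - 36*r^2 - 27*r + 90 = 0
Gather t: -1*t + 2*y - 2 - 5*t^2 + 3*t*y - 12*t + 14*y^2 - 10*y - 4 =-5*t^2 + t*(3*y - 13) + 14*y^2 - 8*y - 6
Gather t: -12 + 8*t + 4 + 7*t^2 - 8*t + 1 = 7*t^2 - 7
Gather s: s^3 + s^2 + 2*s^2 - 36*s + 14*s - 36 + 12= s^3 + 3*s^2 - 22*s - 24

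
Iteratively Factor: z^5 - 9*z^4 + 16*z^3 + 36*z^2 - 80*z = (z - 5)*(z^4 - 4*z^3 - 4*z^2 + 16*z) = z*(z - 5)*(z^3 - 4*z^2 - 4*z + 16) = z*(z - 5)*(z + 2)*(z^2 - 6*z + 8) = z*(z - 5)*(z - 4)*(z + 2)*(z - 2)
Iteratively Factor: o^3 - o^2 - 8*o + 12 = (o + 3)*(o^2 - 4*o + 4) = (o - 2)*(o + 3)*(o - 2)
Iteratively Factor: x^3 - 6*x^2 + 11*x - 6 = (x - 2)*(x^2 - 4*x + 3) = (x - 2)*(x - 1)*(x - 3)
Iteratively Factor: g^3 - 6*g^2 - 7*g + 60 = (g - 5)*(g^2 - g - 12) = (g - 5)*(g + 3)*(g - 4)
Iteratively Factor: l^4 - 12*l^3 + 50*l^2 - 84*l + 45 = (l - 1)*(l^3 - 11*l^2 + 39*l - 45) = (l - 5)*(l - 1)*(l^2 - 6*l + 9) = (l - 5)*(l - 3)*(l - 1)*(l - 3)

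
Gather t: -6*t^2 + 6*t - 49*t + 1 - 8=-6*t^2 - 43*t - 7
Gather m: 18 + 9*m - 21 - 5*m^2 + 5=-5*m^2 + 9*m + 2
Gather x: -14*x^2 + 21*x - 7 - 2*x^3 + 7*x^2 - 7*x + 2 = -2*x^3 - 7*x^2 + 14*x - 5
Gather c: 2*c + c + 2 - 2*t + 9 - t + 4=3*c - 3*t + 15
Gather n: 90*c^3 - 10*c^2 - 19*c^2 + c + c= 90*c^3 - 29*c^2 + 2*c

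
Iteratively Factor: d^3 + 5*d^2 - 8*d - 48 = (d + 4)*(d^2 + d - 12) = (d - 3)*(d + 4)*(d + 4)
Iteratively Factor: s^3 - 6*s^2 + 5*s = (s - 5)*(s^2 - s) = s*(s - 5)*(s - 1)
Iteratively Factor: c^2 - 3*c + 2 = (c - 2)*(c - 1)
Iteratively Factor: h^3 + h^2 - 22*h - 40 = (h - 5)*(h^2 + 6*h + 8) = (h - 5)*(h + 4)*(h + 2)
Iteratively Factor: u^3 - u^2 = (u - 1)*(u^2) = u*(u - 1)*(u)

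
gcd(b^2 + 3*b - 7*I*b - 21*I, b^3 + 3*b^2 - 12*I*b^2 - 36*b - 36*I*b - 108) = b + 3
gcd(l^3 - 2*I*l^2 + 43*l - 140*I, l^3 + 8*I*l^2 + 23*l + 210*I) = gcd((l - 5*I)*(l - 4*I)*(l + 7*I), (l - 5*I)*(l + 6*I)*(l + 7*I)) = l^2 + 2*I*l + 35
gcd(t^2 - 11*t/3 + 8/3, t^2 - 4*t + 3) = t - 1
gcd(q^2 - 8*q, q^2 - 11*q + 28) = 1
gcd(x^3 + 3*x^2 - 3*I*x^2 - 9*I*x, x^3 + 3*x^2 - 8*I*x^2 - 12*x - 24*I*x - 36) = x + 3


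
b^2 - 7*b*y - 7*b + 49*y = (b - 7)*(b - 7*y)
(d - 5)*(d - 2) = d^2 - 7*d + 10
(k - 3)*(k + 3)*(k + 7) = k^3 + 7*k^2 - 9*k - 63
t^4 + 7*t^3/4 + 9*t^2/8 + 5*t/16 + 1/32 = (t + 1/4)*(t + 1/2)^3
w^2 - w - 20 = (w - 5)*(w + 4)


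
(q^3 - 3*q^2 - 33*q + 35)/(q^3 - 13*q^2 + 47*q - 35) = (q + 5)/(q - 5)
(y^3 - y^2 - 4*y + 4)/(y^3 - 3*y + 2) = (y - 2)/(y - 1)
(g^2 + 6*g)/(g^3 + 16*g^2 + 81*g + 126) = g/(g^2 + 10*g + 21)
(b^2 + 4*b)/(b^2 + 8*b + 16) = b/(b + 4)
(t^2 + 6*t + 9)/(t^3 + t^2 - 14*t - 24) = (t + 3)/(t^2 - 2*t - 8)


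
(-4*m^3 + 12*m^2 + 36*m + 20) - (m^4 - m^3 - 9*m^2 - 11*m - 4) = -m^4 - 3*m^3 + 21*m^2 + 47*m + 24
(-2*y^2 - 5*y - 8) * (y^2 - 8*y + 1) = -2*y^4 + 11*y^3 + 30*y^2 + 59*y - 8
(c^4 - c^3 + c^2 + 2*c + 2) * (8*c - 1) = 8*c^5 - 9*c^4 + 9*c^3 + 15*c^2 + 14*c - 2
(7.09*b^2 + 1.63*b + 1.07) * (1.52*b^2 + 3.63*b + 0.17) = 10.7768*b^4 + 28.2143*b^3 + 8.7486*b^2 + 4.1612*b + 0.1819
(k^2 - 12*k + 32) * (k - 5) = k^3 - 17*k^2 + 92*k - 160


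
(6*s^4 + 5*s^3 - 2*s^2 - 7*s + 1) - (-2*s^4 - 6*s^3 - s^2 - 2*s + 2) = 8*s^4 + 11*s^3 - s^2 - 5*s - 1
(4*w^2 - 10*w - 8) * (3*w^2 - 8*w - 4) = 12*w^4 - 62*w^3 + 40*w^2 + 104*w + 32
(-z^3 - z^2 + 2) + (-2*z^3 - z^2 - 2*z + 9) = -3*z^3 - 2*z^2 - 2*z + 11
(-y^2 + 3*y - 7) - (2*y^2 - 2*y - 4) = -3*y^2 + 5*y - 3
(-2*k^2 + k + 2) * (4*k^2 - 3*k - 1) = -8*k^4 + 10*k^3 + 7*k^2 - 7*k - 2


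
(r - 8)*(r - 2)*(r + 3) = r^3 - 7*r^2 - 14*r + 48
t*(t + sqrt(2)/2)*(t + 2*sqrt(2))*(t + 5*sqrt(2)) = t^4 + 15*sqrt(2)*t^3/2 + 27*t^2 + 10*sqrt(2)*t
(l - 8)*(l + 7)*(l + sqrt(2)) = l^3 - l^2 + sqrt(2)*l^2 - 56*l - sqrt(2)*l - 56*sqrt(2)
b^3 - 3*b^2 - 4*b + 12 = (b - 3)*(b - 2)*(b + 2)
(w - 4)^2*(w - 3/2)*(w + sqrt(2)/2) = w^4 - 19*w^3/2 + sqrt(2)*w^3/2 - 19*sqrt(2)*w^2/4 + 28*w^2 - 24*w + 14*sqrt(2)*w - 12*sqrt(2)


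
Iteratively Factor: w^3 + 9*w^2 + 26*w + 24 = (w + 3)*(w^2 + 6*w + 8) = (w + 2)*(w + 3)*(w + 4)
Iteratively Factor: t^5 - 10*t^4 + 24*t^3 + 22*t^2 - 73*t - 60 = (t + 1)*(t^4 - 11*t^3 + 35*t^2 - 13*t - 60) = (t + 1)^2*(t^3 - 12*t^2 + 47*t - 60) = (t - 4)*(t + 1)^2*(t^2 - 8*t + 15) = (t - 5)*(t - 4)*(t + 1)^2*(t - 3)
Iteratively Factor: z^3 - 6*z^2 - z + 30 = (z - 5)*(z^2 - z - 6) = (z - 5)*(z + 2)*(z - 3)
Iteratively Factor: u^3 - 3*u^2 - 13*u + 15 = (u + 3)*(u^2 - 6*u + 5) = (u - 5)*(u + 3)*(u - 1)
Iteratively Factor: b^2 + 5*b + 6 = (b + 2)*(b + 3)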